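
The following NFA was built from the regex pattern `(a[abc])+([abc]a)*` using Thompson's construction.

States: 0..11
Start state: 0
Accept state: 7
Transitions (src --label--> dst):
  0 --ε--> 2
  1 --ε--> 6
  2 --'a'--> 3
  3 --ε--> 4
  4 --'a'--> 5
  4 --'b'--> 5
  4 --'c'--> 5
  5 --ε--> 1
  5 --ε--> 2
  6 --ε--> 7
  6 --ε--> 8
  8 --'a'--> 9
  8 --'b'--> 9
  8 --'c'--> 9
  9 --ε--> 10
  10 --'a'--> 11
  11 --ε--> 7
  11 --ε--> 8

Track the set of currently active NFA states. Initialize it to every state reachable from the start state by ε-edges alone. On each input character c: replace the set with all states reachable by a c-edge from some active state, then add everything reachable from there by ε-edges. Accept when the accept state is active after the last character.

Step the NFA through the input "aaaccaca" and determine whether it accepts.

start: ε-closure({0}) = {0,2}
'a' @ 1: {3,4}
'a' @ 2: {1,2,5,6,7,8}  (accept∈set)
'a' @ 3: {3,4,9,10}
'c' @ 4: {1,2,5,6,7,8}  (accept∈set)
'c' @ 5: {9,10}
'a' @ 6: {7,8,11}  (accept∈set)
'c' @ 7: {9,10}
'a' @ 8: {7,8,11}  (accept∈set)
after full input: {7,8,11}  (accept=7 in)

Answer: ACCEPT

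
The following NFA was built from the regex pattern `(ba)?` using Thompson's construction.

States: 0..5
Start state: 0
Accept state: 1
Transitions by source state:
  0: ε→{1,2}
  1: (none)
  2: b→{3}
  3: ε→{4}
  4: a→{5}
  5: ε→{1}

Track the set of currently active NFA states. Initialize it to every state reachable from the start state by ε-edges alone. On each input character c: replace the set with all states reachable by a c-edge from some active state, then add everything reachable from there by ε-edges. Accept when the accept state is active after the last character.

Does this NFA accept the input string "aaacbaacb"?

start: ε-closure({0}) = {0,1,2}
'a' @ 1: {}  — state set empty
rest 'aacbaacb' ignored (set empty)
after full input: {}  (accept=1 not in)

Answer: REJECT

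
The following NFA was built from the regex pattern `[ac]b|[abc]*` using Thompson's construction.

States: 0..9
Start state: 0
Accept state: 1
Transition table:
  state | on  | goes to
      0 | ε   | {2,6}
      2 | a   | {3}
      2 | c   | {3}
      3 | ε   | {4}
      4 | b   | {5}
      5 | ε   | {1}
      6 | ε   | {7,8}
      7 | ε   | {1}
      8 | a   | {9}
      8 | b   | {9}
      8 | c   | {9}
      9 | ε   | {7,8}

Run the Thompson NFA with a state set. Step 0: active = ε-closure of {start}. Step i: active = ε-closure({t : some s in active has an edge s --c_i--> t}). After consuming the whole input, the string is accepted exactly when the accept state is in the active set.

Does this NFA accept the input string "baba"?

S₀ = ε-closure({0}) = {0,1,2,6,7,8}
'b' @ 1: {1,7,8,9}  ✓accept
'a' @ 2: {1,7,8,9}  ✓accept
'b' @ 3: {1,7,8,9}  ✓accept
'a' @ 4: {1,7,8,9}  ✓accept
final: {1,7,8,9}; accept 1 in set

Answer: ACCEPT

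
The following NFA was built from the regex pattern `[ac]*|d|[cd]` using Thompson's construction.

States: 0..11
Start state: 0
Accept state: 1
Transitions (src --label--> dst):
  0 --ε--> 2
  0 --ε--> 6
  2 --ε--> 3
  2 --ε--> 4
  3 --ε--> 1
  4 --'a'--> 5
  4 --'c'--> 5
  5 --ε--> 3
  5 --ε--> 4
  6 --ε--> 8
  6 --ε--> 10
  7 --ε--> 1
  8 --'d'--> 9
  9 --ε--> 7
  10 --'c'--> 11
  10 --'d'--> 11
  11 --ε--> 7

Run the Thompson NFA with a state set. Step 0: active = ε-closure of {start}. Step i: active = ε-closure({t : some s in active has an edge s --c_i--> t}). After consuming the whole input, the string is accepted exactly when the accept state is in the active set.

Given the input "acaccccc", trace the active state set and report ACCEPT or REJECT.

Answer: ACCEPT

Steps:
S₀ = ε-closure({0}) = {0,1,2,3,4,6,8,10}
'a' @ 1: {1,3,4,5}  [accepting]
'c' @ 2: {1,3,4,5}  [accepting]
'a' @ 3: {1,3,4,5}  [accepting]
'c' @ 4: {1,3,4,5}  [accepting]
'c' @ 5: {1,3,4,5}  [accepting]
'c' @ 6: {1,3,4,5}  [accepting]
'c' @ 7: {1,3,4,5}  [accepting]
'c' @ 8: {1,3,4,5}  [accepting]
end set {1,3,4,5} — state 1 in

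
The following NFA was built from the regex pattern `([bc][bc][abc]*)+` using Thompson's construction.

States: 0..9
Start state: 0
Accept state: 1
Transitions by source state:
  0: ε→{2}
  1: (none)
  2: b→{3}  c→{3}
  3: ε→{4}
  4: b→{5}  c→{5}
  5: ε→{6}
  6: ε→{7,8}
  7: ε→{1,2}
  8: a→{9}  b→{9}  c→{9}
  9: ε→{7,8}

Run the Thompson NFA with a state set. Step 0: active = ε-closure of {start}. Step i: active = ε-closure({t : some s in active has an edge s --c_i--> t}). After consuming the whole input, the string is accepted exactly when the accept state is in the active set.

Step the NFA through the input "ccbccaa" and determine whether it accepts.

Answer: ACCEPT

Steps:
start: ε-closure({0}) = {0,2}
'c' @ 1: {3,4}
'c' @ 2: {1,2,5,6,7,8}  (accept∈set)
'b' @ 3: {1,2,3,4,7,8,9}  (accept∈set)
'c' @ 4: {1,2,3,4,5,6,7,8,9}  (accept∈set)
'c' @ 5: {1,2,3,4,5,6,7,8,9}  (accept∈set)
'a' @ 6: {1,2,7,8,9}  (accept∈set)
'a' @ 7: {1,2,7,8,9}  (accept∈set)
final: {1,2,7,8,9}; accept 1 in set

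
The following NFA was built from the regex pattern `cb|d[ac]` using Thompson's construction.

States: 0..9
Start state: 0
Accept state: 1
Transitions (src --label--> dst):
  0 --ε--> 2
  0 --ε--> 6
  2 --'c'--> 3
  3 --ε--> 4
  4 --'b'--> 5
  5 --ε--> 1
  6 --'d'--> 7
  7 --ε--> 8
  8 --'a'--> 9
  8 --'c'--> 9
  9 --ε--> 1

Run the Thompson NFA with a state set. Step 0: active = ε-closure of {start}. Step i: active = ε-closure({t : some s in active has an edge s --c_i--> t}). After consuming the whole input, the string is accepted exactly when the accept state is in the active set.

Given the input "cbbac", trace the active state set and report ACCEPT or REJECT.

Answer: REJECT

Trace:
S₀ = ε-closure({0}) = {0,2,6}
'c' @ 1: {3,4}
'b' @ 2: {1,5}  ✓accept
'b' @ 3: {}  — state set empty
rest 'ac' ignored (set empty)
end set {} — state 1 not in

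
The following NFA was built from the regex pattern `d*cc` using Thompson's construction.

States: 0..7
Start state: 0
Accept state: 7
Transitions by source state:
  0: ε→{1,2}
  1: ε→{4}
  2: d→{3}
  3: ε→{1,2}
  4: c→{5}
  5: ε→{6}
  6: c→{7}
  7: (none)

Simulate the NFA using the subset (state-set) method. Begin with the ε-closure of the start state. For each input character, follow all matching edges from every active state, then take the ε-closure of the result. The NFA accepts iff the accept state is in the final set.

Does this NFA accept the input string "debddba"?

initial (ε-close {0}): {0,1,2,4}
'd' @ 1: {1,2,3,4}
'e' @ 2: {}  — no active states
rest 'bddba' ignored (set empty)
after full input: {}  (accept=7 not in)

Answer: REJECT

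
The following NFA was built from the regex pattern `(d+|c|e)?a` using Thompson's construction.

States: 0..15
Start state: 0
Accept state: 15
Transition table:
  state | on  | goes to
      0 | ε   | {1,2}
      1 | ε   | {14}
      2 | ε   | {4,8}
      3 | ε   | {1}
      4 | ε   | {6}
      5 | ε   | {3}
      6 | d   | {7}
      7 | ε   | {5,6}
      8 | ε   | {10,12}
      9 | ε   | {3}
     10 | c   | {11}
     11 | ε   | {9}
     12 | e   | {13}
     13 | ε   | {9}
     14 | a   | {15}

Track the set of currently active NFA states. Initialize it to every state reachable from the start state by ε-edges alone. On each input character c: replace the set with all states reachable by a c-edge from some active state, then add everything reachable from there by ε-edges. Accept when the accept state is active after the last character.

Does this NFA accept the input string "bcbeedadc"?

Answer: REJECT

Trace:
start: ε-closure({0}) = {0,1,2,4,6,8,10,12,14}
'b' @ 1: {}  — no active states
rest 'cbeedadc' ignored (set empty)
final: {}; accept 15 not in set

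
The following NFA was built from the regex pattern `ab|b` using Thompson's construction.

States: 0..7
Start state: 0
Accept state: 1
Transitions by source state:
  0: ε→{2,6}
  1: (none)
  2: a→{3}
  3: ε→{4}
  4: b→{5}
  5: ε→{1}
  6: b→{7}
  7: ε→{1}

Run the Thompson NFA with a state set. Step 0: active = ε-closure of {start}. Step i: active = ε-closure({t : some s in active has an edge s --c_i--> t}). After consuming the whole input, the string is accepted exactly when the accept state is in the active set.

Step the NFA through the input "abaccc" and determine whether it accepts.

Answer: REJECT

Trace:
initial (ε-close {0}): {0,2,6}
'a' @ 1: {3,4}
'b' @ 2: {1,5}  [accepting]
'a' @ 3: {}  — state set empty
rest 'ccc' ignored (set empty)
final: {}; accept 1 not in set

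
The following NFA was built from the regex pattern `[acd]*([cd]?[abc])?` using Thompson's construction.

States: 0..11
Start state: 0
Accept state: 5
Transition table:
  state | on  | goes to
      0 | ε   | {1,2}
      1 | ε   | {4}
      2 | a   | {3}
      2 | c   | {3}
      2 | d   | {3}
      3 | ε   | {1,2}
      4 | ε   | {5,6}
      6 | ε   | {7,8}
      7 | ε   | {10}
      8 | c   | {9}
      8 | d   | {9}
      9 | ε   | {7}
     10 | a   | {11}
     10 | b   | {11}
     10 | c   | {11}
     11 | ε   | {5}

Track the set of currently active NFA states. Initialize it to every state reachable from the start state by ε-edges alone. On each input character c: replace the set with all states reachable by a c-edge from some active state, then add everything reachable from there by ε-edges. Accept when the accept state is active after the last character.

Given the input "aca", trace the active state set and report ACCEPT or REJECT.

S₀ = ε-closure({0}) = {0,1,2,4,5,6,7,8,10}
'a' @ 1: {1,2,3,4,5,6,7,8,10,11}  ✓accept
'c' @ 2: {1,2,3,4,5,6,7,8,9,10,11}  ✓accept
'a' @ 3: {1,2,3,4,5,6,7,8,10,11}  ✓accept
final: {1,2,3,4,5,6,7,8,10,11}; accept 5 in set

Answer: ACCEPT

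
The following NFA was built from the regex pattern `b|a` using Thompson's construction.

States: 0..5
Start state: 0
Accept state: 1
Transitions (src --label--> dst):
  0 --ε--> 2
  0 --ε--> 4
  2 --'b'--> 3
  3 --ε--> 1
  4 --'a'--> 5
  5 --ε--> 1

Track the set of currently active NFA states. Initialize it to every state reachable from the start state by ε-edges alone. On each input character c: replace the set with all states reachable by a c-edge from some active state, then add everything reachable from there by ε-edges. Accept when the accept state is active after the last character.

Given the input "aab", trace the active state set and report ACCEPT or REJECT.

Answer: REJECT

Derivation:
start: ε-closure({0}) = {0,2,4}
'a' @ 1: {1,5}  [accepting]
'a' @ 2: {}  — dead — no transitions
rest 'b' ignored (set empty)
final: {}; accept 1 not in set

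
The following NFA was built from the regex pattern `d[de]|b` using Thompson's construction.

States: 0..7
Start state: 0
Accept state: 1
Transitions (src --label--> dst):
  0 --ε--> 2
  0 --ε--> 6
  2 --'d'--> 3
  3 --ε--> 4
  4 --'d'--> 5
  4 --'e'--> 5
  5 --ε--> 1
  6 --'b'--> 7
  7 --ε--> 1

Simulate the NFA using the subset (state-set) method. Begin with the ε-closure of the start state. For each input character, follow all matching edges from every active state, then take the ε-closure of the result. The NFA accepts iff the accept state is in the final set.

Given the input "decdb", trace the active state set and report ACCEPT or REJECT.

S₀ = ε-closure({0}) = {0,2,6}
'd' @ 1: {3,4}
'e' @ 2: {1,5}  [accepting]
'c' @ 3: {}  — dead — no transitions
rest 'db' ignored (set empty)
after full input: {}  (accept=1 not in)

Answer: REJECT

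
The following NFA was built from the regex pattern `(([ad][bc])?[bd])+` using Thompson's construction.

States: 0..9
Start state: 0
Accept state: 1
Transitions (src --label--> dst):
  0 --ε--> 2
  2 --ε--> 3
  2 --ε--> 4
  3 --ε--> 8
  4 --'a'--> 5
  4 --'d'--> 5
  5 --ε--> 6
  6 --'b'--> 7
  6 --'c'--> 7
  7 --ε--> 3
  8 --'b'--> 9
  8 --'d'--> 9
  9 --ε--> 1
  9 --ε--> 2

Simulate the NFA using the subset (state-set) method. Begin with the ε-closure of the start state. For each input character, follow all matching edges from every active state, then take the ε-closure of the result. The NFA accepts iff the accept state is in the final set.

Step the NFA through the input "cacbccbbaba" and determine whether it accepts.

Answer: REJECT

Steps:
initial (ε-close {0}): {0,2,3,4,8}
'c' @ 1: {}  — dead — no transitions
rest 'acbccbbaba' ignored (set empty)
end set {} — state 1 not in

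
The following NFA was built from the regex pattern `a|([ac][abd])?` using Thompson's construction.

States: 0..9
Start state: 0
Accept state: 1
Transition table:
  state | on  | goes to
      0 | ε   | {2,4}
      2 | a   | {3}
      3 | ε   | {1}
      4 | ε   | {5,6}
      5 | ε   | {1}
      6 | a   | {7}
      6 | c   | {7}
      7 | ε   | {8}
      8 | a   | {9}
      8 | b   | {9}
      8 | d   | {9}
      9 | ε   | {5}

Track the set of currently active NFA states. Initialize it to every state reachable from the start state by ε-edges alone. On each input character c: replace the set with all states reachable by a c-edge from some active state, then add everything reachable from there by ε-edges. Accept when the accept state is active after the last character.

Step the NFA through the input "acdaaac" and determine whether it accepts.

S₀ = ε-closure({0}) = {0,1,2,4,5,6}
'a' @ 1: {1,3,7,8}  ✓accept
'c' @ 2: {}  — no active states
rest 'daaac' ignored (set empty)
final: {}; accept 1 not in set

Answer: REJECT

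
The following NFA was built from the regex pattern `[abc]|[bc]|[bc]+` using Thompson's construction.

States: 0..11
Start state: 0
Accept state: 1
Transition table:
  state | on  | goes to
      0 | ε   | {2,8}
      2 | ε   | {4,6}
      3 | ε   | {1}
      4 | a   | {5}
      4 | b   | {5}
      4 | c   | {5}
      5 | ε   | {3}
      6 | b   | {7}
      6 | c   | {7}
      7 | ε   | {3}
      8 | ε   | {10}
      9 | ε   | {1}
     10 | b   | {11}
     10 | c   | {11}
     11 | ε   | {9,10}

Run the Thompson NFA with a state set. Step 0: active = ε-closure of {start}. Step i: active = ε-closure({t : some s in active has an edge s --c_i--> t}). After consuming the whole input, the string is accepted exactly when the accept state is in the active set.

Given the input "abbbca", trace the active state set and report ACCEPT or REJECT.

start: ε-closure({0}) = {0,2,4,6,8,10}
'a' @ 1: {1,3,5}  (accept∈set)
'b' @ 2: {}  — no active states
rest 'bbca' ignored (set empty)
after full input: {}  (accept=1 not in)

Answer: REJECT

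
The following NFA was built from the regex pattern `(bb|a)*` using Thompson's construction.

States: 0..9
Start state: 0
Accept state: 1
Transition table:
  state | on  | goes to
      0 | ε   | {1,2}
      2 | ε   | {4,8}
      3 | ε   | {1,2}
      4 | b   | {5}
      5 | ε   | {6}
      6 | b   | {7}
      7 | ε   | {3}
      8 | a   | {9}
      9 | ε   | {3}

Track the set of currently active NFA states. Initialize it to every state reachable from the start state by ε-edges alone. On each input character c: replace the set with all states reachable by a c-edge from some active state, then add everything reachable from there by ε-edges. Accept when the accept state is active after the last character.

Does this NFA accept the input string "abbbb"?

start: ε-closure({0}) = {0,1,2,4,8}
'a' @ 1: {1,2,3,4,8,9}  (accept∈set)
'b' @ 2: {5,6}
'b' @ 3: {1,2,3,4,7,8}  (accept∈set)
'b' @ 4: {5,6}
'b' @ 5: {1,2,3,4,7,8}  (accept∈set)
after full input: {1,2,3,4,7,8}  (accept=1 in)

Answer: ACCEPT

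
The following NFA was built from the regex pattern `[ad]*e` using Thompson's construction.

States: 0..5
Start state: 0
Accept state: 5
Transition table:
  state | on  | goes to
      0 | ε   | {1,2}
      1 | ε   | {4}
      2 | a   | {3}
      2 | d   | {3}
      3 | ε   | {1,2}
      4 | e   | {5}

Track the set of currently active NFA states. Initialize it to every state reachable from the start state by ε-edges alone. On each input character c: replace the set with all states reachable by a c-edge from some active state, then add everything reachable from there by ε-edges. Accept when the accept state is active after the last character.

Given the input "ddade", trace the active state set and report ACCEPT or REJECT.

Answer: ACCEPT

Derivation:
S₀ = ε-closure({0}) = {0,1,2,4}
'd' @ 1: {1,2,3,4}
'd' @ 2: {1,2,3,4}
'a' @ 3: {1,2,3,4}
'd' @ 4: {1,2,3,4}
'e' @ 5: {5}  [accepting]
after full input: {5}  (accept=5 in)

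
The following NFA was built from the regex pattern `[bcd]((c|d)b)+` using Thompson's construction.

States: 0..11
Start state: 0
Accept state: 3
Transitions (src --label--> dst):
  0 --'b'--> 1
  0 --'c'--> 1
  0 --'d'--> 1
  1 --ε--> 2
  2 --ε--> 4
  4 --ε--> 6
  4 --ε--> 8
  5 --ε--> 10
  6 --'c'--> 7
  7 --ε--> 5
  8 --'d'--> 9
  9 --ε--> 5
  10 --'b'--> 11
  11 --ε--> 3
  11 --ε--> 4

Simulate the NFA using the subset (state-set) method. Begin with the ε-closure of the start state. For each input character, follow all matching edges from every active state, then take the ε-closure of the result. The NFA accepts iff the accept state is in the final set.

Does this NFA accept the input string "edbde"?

Answer: REJECT

Trace:
S₀ = ε-closure({0}) = {0}
'e' @ 1: {}  — no active states
rest 'dbde' ignored (set empty)
after full input: {}  (accept=3 not in)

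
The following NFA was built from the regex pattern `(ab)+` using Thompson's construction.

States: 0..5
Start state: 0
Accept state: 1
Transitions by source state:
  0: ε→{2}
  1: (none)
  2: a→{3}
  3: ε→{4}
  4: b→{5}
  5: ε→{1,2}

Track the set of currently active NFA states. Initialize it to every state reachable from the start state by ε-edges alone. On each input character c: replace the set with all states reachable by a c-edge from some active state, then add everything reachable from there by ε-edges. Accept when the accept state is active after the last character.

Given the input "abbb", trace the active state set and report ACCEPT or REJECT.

S₀ = ε-closure({0}) = {0,2}
'a' @ 1: {3,4}
'b' @ 2: {1,2,5}  (accept∈set)
'b' @ 3: {}  — dead — no transitions
rest 'b' ignored (set empty)
final: {}; accept 1 not in set

Answer: REJECT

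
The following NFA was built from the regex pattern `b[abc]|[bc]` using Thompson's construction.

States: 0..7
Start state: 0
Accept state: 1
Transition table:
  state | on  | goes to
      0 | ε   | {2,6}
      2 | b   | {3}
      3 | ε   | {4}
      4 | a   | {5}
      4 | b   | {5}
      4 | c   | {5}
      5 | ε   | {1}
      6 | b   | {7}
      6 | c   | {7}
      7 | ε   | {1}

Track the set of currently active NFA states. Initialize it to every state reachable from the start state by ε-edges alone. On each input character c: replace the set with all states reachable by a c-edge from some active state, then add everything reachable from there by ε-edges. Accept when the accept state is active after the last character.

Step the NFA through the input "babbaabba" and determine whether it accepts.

Answer: REJECT

Trace:
start: ε-closure({0}) = {0,2,6}
'b' @ 1: {1,3,4,7}  ✓accept
'a' @ 2: {1,5}  ✓accept
'b' @ 3: {}  — dead — no transitions
rest 'baabba' ignored (set empty)
end set {} — state 1 not in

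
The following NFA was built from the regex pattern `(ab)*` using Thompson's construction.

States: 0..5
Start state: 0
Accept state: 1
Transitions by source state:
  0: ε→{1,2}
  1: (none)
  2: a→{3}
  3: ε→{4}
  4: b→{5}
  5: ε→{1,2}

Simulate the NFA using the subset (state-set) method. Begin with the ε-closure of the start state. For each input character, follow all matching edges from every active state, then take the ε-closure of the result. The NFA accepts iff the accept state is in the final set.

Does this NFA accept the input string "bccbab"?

start: ε-closure({0}) = {0,1,2}
'b' @ 1: {}  — state set empty
rest 'ccbab' ignored (set empty)
final: {}; accept 1 not in set

Answer: REJECT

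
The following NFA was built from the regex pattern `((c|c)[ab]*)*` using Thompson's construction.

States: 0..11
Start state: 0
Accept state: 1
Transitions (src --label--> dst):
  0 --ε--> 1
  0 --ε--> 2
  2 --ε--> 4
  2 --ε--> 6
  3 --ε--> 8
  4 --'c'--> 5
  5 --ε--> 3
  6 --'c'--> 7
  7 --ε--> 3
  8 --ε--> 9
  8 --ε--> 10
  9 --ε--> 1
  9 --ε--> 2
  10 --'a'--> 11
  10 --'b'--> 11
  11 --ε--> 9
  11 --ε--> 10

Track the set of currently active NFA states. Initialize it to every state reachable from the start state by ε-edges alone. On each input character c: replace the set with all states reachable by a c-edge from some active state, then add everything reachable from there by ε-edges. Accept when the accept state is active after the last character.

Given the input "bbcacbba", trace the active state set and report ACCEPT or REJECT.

initial (ε-close {0}): {0,1,2,4,6}
'b' @ 1: {}  — dead — no transitions
rest 'bcacbba' ignored (set empty)
final: {}; accept 1 not in set

Answer: REJECT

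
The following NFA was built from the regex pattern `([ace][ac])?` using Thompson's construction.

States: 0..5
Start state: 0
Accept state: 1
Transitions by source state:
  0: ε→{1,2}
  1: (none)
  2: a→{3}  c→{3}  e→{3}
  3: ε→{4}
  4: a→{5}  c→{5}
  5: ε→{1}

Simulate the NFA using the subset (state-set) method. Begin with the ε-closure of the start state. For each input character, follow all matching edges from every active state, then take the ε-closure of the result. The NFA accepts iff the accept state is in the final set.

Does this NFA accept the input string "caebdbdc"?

Answer: REJECT

Steps:
start: ε-closure({0}) = {0,1,2}
'c' @ 1: {3,4}
'a' @ 2: {1,5}  ✓accept
'e' @ 3: {}  — no active states
rest 'bdbdc' ignored (set empty)
final: {}; accept 1 not in set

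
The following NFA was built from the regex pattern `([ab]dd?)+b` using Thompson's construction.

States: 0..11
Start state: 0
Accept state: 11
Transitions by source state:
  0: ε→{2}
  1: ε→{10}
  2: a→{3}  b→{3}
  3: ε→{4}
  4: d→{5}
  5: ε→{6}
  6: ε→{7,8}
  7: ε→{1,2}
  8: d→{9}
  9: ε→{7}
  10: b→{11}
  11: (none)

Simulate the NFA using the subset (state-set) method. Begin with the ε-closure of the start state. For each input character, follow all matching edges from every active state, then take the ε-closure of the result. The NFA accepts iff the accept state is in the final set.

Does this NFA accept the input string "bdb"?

start: ε-closure({0}) = {0,2}
'b' @ 1: {3,4}
'd' @ 2: {1,2,5,6,7,8,10}
'b' @ 3: {3,4,11}  ✓accept
end set {3,4,11} — state 11 in

Answer: ACCEPT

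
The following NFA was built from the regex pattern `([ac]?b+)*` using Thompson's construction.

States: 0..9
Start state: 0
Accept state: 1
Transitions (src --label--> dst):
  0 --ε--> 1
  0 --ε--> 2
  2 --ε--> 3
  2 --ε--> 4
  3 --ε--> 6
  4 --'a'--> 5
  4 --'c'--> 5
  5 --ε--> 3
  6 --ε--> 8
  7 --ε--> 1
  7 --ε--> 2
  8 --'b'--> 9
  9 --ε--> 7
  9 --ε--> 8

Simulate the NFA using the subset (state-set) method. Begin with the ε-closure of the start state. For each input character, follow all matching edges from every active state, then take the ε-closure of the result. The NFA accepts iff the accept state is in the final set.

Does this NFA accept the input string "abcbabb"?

S₀ = ε-closure({0}) = {0,1,2,3,4,6,8}
'a' @ 1: {3,5,6,8}
'b' @ 2: {1,2,3,4,6,7,8,9}  [accepting]
'c' @ 3: {3,5,6,8}
'b' @ 4: {1,2,3,4,6,7,8,9}  [accepting]
'a' @ 5: {3,5,6,8}
'b' @ 6: {1,2,3,4,6,7,8,9}  [accepting]
'b' @ 7: {1,2,3,4,6,7,8,9}  [accepting]
final: {1,2,3,4,6,7,8,9}; accept 1 in set

Answer: ACCEPT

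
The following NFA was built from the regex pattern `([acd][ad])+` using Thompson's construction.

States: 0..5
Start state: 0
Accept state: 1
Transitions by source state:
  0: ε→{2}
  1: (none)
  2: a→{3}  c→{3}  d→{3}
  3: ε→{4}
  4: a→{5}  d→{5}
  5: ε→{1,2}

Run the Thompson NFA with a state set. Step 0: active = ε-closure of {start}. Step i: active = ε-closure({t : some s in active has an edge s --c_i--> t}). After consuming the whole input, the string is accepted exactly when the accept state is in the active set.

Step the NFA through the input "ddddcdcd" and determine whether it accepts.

Answer: ACCEPT

Trace:
start: ε-closure({0}) = {0,2}
'd' @ 1: {3,4}
'd' @ 2: {1,2,5}  (accept∈set)
'd' @ 3: {3,4}
'd' @ 4: {1,2,5}  (accept∈set)
'c' @ 5: {3,4}
'd' @ 6: {1,2,5}  (accept∈set)
'c' @ 7: {3,4}
'd' @ 8: {1,2,5}  (accept∈set)
final: {1,2,5}; accept 1 in set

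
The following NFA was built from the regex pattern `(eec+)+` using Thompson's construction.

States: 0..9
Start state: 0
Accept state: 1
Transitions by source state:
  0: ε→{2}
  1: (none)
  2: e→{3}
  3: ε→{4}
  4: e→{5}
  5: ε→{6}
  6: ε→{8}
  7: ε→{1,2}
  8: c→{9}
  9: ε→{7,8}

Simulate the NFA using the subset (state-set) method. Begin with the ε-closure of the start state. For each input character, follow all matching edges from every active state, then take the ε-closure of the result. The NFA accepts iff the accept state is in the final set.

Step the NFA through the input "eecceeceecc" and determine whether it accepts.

Answer: ACCEPT

Derivation:
start: ε-closure({0}) = {0,2}
'e' @ 1: {3,4}
'e' @ 2: {5,6,8}
'c' @ 3: {1,2,7,8,9}  ✓accept
'c' @ 4: {1,2,7,8,9}  ✓accept
'e' @ 5: {3,4}
'e' @ 6: {5,6,8}
'c' @ 7: {1,2,7,8,9}  ✓accept
'e' @ 8: {3,4}
'e' @ 9: {5,6,8}
'c' @ 10: {1,2,7,8,9}  ✓accept
'c' @ 11: {1,2,7,8,9}  ✓accept
end set {1,2,7,8,9} — state 1 in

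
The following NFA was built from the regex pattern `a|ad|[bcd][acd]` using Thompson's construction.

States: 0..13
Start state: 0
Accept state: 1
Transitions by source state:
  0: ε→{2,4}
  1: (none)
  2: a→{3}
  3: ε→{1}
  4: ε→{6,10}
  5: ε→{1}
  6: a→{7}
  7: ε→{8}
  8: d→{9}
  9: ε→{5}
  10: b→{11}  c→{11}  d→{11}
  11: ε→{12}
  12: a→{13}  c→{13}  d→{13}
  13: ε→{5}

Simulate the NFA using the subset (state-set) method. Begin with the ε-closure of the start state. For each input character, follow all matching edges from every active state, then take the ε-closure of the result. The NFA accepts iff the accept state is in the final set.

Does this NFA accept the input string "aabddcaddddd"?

Answer: REJECT

Derivation:
S₀ = ε-closure({0}) = {0,2,4,6,10}
'a' @ 1: {1,3,7,8}  (accept∈set)
'a' @ 2: {}  — state set empty
rest 'bddcaddddd' ignored (set empty)
end set {} — state 1 not in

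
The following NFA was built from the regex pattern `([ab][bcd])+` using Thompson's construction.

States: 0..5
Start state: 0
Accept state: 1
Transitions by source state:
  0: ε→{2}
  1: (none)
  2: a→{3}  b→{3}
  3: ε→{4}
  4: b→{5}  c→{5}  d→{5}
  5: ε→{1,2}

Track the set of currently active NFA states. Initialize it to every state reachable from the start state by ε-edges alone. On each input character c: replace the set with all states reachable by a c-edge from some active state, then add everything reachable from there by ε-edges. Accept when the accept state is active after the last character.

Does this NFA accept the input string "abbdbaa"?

start: ε-closure({0}) = {0,2}
'a' @ 1: {3,4}
'b' @ 2: {1,2,5}  [accepting]
'b' @ 3: {3,4}
'd' @ 4: {1,2,5}  [accepting]
'b' @ 5: {3,4}
'a' @ 6: {}  — dead — no transitions
rest 'a' ignored (set empty)
end set {} — state 1 not in

Answer: REJECT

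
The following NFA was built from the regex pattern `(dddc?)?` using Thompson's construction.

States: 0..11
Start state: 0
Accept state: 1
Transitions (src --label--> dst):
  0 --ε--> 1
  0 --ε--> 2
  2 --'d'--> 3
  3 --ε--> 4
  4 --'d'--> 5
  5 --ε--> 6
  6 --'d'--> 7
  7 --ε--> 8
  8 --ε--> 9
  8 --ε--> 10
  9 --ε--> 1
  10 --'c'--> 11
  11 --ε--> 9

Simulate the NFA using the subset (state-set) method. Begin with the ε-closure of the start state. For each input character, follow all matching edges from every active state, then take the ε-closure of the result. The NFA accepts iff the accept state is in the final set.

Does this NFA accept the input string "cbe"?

Answer: REJECT

Derivation:
S₀ = ε-closure({0}) = {0,1,2}
'c' @ 1: {}  — dead — no transitions
rest 'be' ignored (set empty)
end set {} — state 1 not in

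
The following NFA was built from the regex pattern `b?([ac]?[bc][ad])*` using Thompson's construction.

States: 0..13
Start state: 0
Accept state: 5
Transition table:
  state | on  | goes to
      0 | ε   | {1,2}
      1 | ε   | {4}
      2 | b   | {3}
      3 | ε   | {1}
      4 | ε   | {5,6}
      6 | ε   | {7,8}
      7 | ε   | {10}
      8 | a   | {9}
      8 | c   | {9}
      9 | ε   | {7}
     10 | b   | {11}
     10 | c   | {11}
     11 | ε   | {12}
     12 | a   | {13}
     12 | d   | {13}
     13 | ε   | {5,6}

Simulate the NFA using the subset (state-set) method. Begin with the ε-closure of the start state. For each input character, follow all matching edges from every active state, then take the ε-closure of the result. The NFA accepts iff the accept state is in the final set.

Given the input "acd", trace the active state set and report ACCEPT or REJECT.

start: ε-closure({0}) = {0,1,2,4,5,6,7,8,10}
'a' @ 1: {7,9,10}
'c' @ 2: {11,12}
'd' @ 3: {5,6,7,8,10,13}  [accepting]
final: {5,6,7,8,10,13}; accept 5 in set

Answer: ACCEPT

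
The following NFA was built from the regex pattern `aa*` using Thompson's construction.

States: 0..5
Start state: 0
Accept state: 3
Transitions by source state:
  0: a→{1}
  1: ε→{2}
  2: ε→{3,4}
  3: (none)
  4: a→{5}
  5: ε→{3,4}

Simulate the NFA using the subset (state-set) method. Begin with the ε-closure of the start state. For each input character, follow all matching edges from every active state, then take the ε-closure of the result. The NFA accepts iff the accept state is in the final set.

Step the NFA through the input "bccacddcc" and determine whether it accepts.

Answer: REJECT

Steps:
initial (ε-close {0}): {0}
'b' @ 1: {}  — state set empty
rest 'ccacddcc' ignored (set empty)
final: {}; accept 3 not in set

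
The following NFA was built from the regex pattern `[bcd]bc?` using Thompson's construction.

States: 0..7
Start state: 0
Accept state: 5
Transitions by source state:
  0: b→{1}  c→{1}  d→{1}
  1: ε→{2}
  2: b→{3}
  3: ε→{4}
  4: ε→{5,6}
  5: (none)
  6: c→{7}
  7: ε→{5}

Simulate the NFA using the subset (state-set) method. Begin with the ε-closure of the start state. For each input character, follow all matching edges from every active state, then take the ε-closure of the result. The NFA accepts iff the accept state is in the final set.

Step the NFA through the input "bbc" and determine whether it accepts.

Answer: ACCEPT

Steps:
S₀ = ε-closure({0}) = {0}
'b' @ 1: {1,2}
'b' @ 2: {3,4,5,6}  (accept∈set)
'c' @ 3: {5,7}  (accept∈set)
after full input: {5,7}  (accept=5 in)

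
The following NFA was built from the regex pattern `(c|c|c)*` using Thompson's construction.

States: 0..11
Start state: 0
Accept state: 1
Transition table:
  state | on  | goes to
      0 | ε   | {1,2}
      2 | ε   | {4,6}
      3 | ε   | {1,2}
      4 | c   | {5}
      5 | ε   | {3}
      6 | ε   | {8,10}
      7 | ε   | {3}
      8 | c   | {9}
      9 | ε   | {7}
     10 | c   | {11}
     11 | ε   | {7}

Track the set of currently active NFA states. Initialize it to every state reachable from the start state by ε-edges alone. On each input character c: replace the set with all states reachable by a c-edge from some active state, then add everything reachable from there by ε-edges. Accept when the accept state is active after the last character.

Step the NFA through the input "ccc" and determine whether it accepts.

S₀ = ε-closure({0}) = {0,1,2,4,6,8,10}
'c' @ 1: {1,2,3,4,5,6,7,8,9,10,11}  [accepting]
'c' @ 2: {1,2,3,4,5,6,7,8,9,10,11}  [accepting]
'c' @ 3: {1,2,3,4,5,6,7,8,9,10,11}  [accepting]
end set {1,2,3,4,5,6,7,8,9,10,11} — state 1 in

Answer: ACCEPT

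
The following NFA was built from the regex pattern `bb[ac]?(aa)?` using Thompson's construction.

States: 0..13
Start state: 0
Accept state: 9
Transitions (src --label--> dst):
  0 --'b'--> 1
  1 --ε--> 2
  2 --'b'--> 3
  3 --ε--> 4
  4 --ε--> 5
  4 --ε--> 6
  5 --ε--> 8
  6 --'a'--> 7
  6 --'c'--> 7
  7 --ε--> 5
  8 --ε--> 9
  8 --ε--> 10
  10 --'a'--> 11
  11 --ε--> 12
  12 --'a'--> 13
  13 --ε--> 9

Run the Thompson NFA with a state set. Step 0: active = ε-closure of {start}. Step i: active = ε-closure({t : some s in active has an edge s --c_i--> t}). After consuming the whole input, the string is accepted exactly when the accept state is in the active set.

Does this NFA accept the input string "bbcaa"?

S₀ = ε-closure({0}) = {0}
'b' @ 1: {1,2}
'b' @ 2: {3,4,5,6,8,9,10}  [accepting]
'c' @ 3: {5,7,8,9,10}  [accepting]
'a' @ 4: {11,12}
'a' @ 5: {9,13}  [accepting]
after full input: {9,13}  (accept=9 in)

Answer: ACCEPT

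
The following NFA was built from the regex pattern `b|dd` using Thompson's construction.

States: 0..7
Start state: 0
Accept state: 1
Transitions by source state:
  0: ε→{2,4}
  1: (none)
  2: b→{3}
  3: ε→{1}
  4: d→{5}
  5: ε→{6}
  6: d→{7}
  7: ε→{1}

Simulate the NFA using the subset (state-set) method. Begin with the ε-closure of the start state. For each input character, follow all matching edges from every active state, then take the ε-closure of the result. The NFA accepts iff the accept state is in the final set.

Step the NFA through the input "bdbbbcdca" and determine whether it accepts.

Answer: REJECT

Steps:
initial (ε-close {0}): {0,2,4}
'b' @ 1: {1,3}  ✓accept
'd' @ 2: {}  — dead — no transitions
rest 'bbbcdca' ignored (set empty)
final: {}; accept 1 not in set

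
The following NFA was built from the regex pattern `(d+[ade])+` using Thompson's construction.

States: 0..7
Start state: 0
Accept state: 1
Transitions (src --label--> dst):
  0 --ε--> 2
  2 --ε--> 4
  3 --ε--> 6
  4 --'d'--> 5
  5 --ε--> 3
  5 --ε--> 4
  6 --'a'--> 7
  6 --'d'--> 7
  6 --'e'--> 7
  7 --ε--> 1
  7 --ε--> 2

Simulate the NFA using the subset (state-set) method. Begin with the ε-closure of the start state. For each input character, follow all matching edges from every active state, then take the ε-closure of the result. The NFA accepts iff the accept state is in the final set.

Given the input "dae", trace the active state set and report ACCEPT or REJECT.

start: ε-closure({0}) = {0,2,4}
'd' @ 1: {3,4,5,6}
'a' @ 2: {1,2,4,7}  ✓accept
'e' @ 3: {}  — state set empty
final: {}; accept 1 not in set

Answer: REJECT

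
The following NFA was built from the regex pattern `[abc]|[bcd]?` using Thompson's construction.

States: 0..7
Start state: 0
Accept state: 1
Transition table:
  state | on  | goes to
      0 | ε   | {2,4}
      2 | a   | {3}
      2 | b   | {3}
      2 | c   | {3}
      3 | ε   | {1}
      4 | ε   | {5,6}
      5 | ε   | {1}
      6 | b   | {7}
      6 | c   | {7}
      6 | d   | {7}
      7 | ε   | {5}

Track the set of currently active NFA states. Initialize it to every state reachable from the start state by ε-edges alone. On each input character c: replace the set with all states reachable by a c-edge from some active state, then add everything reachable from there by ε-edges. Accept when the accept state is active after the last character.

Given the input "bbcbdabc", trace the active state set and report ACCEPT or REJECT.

S₀ = ε-closure({0}) = {0,1,2,4,5,6}
'b' @ 1: {1,3,5,7}  (accept∈set)
'b' @ 2: {}  — no active states
rest 'cbdabc' ignored (set empty)
final: {}; accept 1 not in set

Answer: REJECT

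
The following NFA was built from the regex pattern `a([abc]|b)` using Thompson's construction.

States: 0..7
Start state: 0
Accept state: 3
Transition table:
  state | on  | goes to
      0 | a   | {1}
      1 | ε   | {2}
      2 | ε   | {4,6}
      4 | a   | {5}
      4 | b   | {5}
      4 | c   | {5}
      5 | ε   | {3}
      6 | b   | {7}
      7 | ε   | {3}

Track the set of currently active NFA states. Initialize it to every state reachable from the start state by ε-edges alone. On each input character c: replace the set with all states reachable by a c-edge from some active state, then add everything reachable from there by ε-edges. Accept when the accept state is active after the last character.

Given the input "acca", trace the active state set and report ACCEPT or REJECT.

Answer: REJECT

Steps:
start: ε-closure({0}) = {0}
'a' @ 1: {1,2,4,6}
'c' @ 2: {3,5}  [accepting]
'c' @ 3: {}  — dead — no transitions
rest 'a' ignored (set empty)
end set {} — state 3 not in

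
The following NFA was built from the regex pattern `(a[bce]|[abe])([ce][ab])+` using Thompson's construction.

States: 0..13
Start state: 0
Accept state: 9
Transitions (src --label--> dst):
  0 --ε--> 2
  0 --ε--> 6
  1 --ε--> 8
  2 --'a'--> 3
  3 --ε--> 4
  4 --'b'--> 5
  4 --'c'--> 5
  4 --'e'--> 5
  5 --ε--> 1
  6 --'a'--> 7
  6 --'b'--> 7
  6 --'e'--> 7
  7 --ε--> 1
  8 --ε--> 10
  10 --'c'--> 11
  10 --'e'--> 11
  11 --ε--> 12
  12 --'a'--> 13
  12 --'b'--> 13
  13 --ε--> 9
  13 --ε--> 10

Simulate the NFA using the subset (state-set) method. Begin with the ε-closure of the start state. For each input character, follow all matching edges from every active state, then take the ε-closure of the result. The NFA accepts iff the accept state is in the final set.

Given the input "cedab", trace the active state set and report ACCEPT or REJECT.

S₀ = ε-closure({0}) = {0,2,6}
'c' @ 1: {}  — no active states
rest 'edab' ignored (set empty)
after full input: {}  (accept=9 not in)

Answer: REJECT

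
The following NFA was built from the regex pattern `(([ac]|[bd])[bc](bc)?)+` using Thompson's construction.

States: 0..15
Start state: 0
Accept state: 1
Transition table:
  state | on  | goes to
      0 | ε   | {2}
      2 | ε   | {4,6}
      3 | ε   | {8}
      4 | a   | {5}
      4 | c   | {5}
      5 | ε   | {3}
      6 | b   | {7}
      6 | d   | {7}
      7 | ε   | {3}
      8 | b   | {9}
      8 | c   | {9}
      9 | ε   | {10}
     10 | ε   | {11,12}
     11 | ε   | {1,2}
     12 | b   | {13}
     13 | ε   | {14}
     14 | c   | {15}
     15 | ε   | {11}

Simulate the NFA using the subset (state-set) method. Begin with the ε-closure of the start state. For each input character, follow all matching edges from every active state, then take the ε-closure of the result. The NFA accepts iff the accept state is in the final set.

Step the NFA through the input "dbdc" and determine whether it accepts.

S₀ = ε-closure({0}) = {0,2,4,6}
'd' @ 1: {3,7,8}
'b' @ 2: {1,2,4,6,9,10,11,12}  (accept∈set)
'd' @ 3: {3,7,8}
'c' @ 4: {1,2,4,6,9,10,11,12}  (accept∈set)
after full input: {1,2,4,6,9,10,11,12}  (accept=1 in)

Answer: ACCEPT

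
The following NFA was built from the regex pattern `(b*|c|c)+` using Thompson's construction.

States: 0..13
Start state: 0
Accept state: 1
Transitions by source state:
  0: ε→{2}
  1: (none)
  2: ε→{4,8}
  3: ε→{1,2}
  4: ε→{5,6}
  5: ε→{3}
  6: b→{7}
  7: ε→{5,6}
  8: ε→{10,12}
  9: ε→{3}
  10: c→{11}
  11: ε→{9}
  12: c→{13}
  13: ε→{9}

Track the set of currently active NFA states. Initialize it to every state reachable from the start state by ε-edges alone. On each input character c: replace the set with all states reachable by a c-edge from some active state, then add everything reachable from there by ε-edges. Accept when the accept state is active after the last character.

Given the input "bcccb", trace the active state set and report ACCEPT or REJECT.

Answer: ACCEPT

Steps:
initial (ε-close {0}): {0,1,2,3,4,5,6,8,10,12}
'b' @ 1: {1,2,3,4,5,6,7,8,10,12}  [accepting]
'c' @ 2: {1,2,3,4,5,6,8,9,10,11,12,13}  [accepting]
'c' @ 3: {1,2,3,4,5,6,8,9,10,11,12,13}  [accepting]
'c' @ 4: {1,2,3,4,5,6,8,9,10,11,12,13}  [accepting]
'b' @ 5: {1,2,3,4,5,6,7,8,10,12}  [accepting]
final: {1,2,3,4,5,6,7,8,10,12}; accept 1 in set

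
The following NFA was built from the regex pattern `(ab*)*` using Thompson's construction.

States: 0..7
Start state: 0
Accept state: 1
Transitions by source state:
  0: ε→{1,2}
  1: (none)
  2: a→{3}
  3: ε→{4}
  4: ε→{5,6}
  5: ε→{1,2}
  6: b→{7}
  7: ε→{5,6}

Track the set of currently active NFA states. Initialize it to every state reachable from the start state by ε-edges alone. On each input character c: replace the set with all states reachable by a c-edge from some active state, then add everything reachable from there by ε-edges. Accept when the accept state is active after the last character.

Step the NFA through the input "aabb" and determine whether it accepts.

start: ε-closure({0}) = {0,1,2}
'a' @ 1: {1,2,3,4,5,6}  ✓accept
'a' @ 2: {1,2,3,4,5,6}  ✓accept
'b' @ 3: {1,2,5,6,7}  ✓accept
'b' @ 4: {1,2,5,6,7}  ✓accept
final: {1,2,5,6,7}; accept 1 in set

Answer: ACCEPT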